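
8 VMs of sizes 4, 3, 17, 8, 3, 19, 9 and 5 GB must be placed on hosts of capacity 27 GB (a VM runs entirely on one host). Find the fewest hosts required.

Total = 19 + 17 + 9 + 8 + 5 + 4 + 3 + 3 = 68 GB.
Lower bound: ⌈68/27⌉ = 3 hosts.
A packing using 3 hosts:
  host 1: 19 + 8 = 27
  host 2: 17 + 9 = 26
  host 3: 5 + 4 + 3 + 3 = 15
This matches the lower bound, so 3 is optimal.

3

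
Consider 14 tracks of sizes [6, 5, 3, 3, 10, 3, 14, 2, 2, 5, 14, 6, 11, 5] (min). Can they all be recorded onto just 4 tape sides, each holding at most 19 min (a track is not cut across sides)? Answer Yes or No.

Total = 89 min; ⌈89/19⌉ = 5.
At least 5 tape sides are required, but only 4 are allowed.

No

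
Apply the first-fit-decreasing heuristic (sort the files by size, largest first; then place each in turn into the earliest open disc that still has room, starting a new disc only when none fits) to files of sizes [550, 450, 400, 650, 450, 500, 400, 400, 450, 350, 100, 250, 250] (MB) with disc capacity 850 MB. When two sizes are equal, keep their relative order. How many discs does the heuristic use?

7

Sorted descending: 650, 550, 500, 450, 450, 450, 400, 400, 400, 350, 250, 250, 100.
  650 → disc 1 (new)  [load 650/850]
  550 → disc 2 (new)  [load 550/850]
  500 → disc 3 (new)  [load 500/850]
  450 → disc 4 (new)  [load 450/850]
  450 → disc 5 (new)  [load 450/850]
  450 → disc 6 (new)  [load 450/850]
  400 → disc 4  [load 850/850]
  400 → disc 5  [load 850/850]
  400 → disc 6  [load 850/850]
  350 → disc 3  [load 850/850]
  250 → disc 2  [load 800/850]
  250 → disc 7 (new)  [load 250/850]
  100 → disc 1  [load 750/850]
7 discs opened.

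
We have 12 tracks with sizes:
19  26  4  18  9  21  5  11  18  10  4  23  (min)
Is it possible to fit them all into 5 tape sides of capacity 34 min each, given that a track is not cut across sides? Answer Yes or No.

Total = 168 min; ⌈168/34⌉ = 5.
6 tracks each exceed half the capacity and cannot share a side, forcing at least 6 tape sides.
At least 6 tape sides are required, but only 5 are allowed.

No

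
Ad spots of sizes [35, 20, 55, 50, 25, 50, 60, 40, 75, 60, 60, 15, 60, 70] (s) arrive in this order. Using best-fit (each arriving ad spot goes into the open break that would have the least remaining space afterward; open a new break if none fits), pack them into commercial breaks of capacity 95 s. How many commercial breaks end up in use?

  35 → break 1 (new)  [load 35/95]
  20 → break 1  [load 55/95]
  55 → break 2 (new)  [load 55/95]
  50 → break 3 (new)  [load 50/95]
  25 → break 1  [load 80/95]
  50 → break 4 (new)  [load 50/95]
  60 → break 5 (new)  [load 60/95]
  40 → break 2  [load 95/95]
  75 → break 6 (new)  [load 75/95]
  60 → break 7 (new)  [load 60/95]
  60 → break 8 (new)  [load 60/95]
  15 → break 1  [load 95/95]
  60 → break 9 (new)  [load 60/95]
  70 → break 10 (new)  [load 70/95]
10 commercial breaks opened.

10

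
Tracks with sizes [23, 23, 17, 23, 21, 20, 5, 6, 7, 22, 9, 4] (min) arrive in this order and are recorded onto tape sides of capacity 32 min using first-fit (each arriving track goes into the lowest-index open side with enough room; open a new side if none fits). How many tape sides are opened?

  23 → side 1 (new)  [load 23/32]
  23 → side 2 (new)  [load 23/32]
  17 → side 3 (new)  [load 17/32]
  23 → side 4 (new)  [load 23/32]
  21 → side 5 (new)  [load 21/32]
  20 → side 6 (new)  [load 20/32]
  5 → side 1  [load 28/32]
  6 → side 2  [load 29/32]
  7 → side 3  [load 24/32]
  22 → side 7 (new)  [load 22/32]
  9 → side 4  [load 32/32]
  4 → side 1  [load 32/32]
7 tape sides opened.

7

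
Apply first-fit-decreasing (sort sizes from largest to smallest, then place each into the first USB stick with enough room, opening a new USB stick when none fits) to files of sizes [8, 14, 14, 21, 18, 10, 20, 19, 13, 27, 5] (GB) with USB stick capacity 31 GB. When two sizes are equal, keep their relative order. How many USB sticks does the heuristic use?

6

Sorted descending: 27, 21, 20, 19, 18, 14, 14, 13, 10, 8, 5.
  27 → USB stick 1 (new)  [load 27/31]
  21 → USB stick 2 (new)  [load 21/31]
  20 → USB stick 3 (new)  [load 20/31]
  19 → USB stick 4 (new)  [load 19/31]
  18 → USB stick 5 (new)  [load 18/31]
  14 → USB stick 6 (new)  [load 14/31]
  14 → USB stick 6  [load 28/31]
  13 → USB stick 5  [load 31/31]
  10 → USB stick 2  [load 31/31]
  8 → USB stick 3  [load 28/31]
  5 → USB stick 4  [load 24/31]
6 USB sticks opened.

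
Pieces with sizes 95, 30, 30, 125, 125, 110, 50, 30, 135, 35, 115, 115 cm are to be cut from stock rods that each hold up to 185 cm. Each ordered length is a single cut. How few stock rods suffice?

Total = 135 + 125 + 125 + 115 + 115 + 110 + 95 + 50 + 35 + 30 + 30 + 30 = 995 cm.
Lower bound: ⌈995/185⌉ = 6 stock rods.
Also, 7 pieces each exceed 185/2 cm, and no two of those can share a stock rod, so at least 7 stock rods are needed.
A packing using 7 stock rods:
  stock rod 1: 135 + 50 = 185
  stock rod 2: 125 + 35 = 160
  stock rod 3: 125 + 30 + 30 = 185
  stock rod 4: 115 + 30 = 145
  stock rod 5: 115 = 115
  stock rod 6: 110 = 110
  stock rod 7: 95 = 95
This matches the lower bound, so 7 is optimal.

7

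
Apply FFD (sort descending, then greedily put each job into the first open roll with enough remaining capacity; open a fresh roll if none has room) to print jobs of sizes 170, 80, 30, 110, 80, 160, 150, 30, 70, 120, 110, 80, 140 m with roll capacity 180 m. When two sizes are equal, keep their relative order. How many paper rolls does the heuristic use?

9

Sorted descending: 170, 160, 150, 140, 120, 110, 110, 80, 80, 80, 70, 30, 30.
  170 → roll 1 (new)  [load 170/180]
  160 → roll 2 (new)  [load 160/180]
  150 → roll 3 (new)  [load 150/180]
  140 → roll 4 (new)  [load 140/180]
  120 → roll 5 (new)  [load 120/180]
  110 → roll 6 (new)  [load 110/180]
  110 → roll 7 (new)  [load 110/180]
  80 → roll 8 (new)  [load 80/180]
  80 → roll 8  [load 160/180]
  80 → roll 9 (new)  [load 80/180]
  70 → roll 6  [load 180/180]
  30 → roll 3  [load 180/180]
  30 → roll 4  [load 170/180]
9 paper rolls opened.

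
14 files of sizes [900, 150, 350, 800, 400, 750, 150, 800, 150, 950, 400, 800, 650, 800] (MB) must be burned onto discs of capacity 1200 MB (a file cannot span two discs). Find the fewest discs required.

Total = 950 + 900 + 800 + 800 + 800 + 800 + 750 + 650 + 400 + 400 + 350 + 150 + 150 + 150 = 8050 MB.
Lower bound: ⌈8050/1200⌉ = 7 discs.
Also, 8 files each exceed 600 MB, and no two of those can share a disc, so at least 8 discs are needed.
A packing using 8 discs:
  disc 1: 950 + 150 = 1100
  disc 2: 900 + 150 + 150 = 1200
  disc 3: 800 + 400 = 1200
  disc 4: 800 + 400 = 1200
  disc 5: 800 + 350 = 1150
  disc 6: 800 = 800
  disc 7: 750 = 750
  disc 8: 650 = 650
This matches the lower bound, so 8 is optimal.

8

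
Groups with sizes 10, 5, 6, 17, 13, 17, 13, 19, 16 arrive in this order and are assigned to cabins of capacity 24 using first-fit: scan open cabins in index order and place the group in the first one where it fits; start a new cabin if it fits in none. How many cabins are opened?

  10 → cabin 1 (new)  [load 10/24]
  5 → cabin 1  [load 15/24]
  6 → cabin 1  [load 21/24]
  17 → cabin 2 (new)  [load 17/24]
  13 → cabin 3 (new)  [load 13/24]
  17 → cabin 4 (new)  [load 17/24]
  13 → cabin 5 (new)  [load 13/24]
  19 → cabin 6 (new)  [load 19/24]
  16 → cabin 7 (new)  [load 16/24]
7 cabins opened.

7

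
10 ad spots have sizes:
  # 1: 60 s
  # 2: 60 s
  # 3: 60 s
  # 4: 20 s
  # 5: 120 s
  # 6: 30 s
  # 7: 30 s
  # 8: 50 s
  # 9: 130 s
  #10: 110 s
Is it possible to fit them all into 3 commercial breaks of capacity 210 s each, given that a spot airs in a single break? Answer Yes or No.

No

Total = 670 s; ⌈670/210⌉ = 4.
At least 4 commercial breaks are required, but only 3 are allowed.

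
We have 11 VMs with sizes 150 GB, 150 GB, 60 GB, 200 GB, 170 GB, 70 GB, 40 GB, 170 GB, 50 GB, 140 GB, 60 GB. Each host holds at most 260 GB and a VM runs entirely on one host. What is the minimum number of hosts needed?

Total = 200 + 170 + 170 + 150 + 150 + 140 + 70 + 60 + 60 + 50 + 40 = 1260 GB.
Lower bound: ⌈1260/260⌉ = 5 hosts.
Also, 6 VMs each exceed 130 GB, and no two of those can share a host, so at least 6 hosts are needed.
A packing using 6 hosts:
  host 1: 200 + 60 = 260
  host 2: 170 + 70 = 240
  host 3: 170 + 60 = 230
  host 4: 150 + 50 + 40 = 240
  host 5: 150 = 150
  host 6: 140 = 140
This matches the lower bound, so 6 is optimal.

6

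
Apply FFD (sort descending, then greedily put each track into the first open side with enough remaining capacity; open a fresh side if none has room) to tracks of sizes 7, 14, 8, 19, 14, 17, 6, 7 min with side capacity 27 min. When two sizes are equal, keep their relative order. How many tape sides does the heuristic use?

Sorted descending: 19, 17, 14, 14, 8, 7, 7, 6.
  19 → side 1 (new)  [load 19/27]
  17 → side 2 (new)  [load 17/27]
  14 → side 3 (new)  [load 14/27]
  14 → side 4 (new)  [load 14/27]
  8 → side 1  [load 27/27]
  7 → side 2  [load 24/27]
  7 → side 3  [load 21/27]
  6 → side 3  [load 27/27]
4 tape sides opened.

4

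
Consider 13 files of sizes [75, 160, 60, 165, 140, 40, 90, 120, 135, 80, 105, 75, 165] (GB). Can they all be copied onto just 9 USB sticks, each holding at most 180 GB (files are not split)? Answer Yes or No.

Yes

A valid assignment using 9 USB sticks:
  USB stick 1: 165 = 165
  USB stick 2: 165 = 165
  USB stick 3: 160 = 160
  USB stick 4: 140 + 40 = 180
  USB stick 5: 135 = 135
  USB stick 6: 120 + 60 = 180
  USB stick 7: 105 + 75 = 180
  USB stick 8: 90 + 80 = 170
  USB stick 9: 75 = 75
Every load is within 180 GB, so 9 USB sticks suffice.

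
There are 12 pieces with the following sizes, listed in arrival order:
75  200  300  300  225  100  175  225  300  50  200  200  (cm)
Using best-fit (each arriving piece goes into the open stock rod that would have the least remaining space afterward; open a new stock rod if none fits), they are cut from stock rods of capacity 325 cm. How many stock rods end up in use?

  75 → stock rod 1 (new)  [load 75/325]
  200 → stock rod 1  [load 275/325]
  300 → stock rod 2 (new)  [load 300/325]
  300 → stock rod 3 (new)  [load 300/325]
  225 → stock rod 4 (new)  [load 225/325]
  100 → stock rod 4  [load 325/325]
  175 → stock rod 5 (new)  [load 175/325]
  225 → stock rod 6 (new)  [load 225/325]
  300 → stock rod 7 (new)  [load 300/325]
  50 → stock rod 1  [load 325/325]
  200 → stock rod 8 (new)  [load 200/325]
  200 → stock rod 9 (new)  [load 200/325]
9 stock rods opened.

9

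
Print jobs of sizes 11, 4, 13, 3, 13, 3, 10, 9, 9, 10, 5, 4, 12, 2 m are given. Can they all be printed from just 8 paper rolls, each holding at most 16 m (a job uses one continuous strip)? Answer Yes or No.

Yes

A valid assignment using 8 paper rolls:
  roll 1: 13 + 3 = 16
  roll 2: 13 + 3 = 16
  roll 3: 12 + 4 = 16
  roll 4: 11 + 5 = 16
  roll 5: 10 + 4 + 2 = 16
  roll 6: 10 = 10
  roll 7: 9 = 9
  roll 8: 9 = 9
Every load is within 16 m, so 8 paper rolls suffice.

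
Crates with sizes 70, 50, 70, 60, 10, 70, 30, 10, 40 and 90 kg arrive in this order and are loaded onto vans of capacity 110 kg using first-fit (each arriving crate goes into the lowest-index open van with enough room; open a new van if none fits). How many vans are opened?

  70 → van 1 (new)  [load 70/110]
  50 → van 2 (new)  [load 50/110]
  70 → van 3 (new)  [load 70/110]
  60 → van 2  [load 110/110]
  10 → van 1  [load 80/110]
  70 → van 4 (new)  [load 70/110]
  30 → van 1  [load 110/110]
  10 → van 3  [load 80/110]
  40 → van 4  [load 110/110]
  90 → van 5 (new)  [load 90/110]
5 vans opened.

5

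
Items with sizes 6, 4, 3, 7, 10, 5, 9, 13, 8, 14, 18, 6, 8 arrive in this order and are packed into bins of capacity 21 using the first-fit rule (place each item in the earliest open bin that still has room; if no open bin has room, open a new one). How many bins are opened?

  6 → bin 1 (new)  [load 6/21]
  4 → bin 1  [load 10/21]
  3 → bin 1  [load 13/21]
  7 → bin 1  [load 20/21]
  10 → bin 2 (new)  [load 10/21]
  5 → bin 2  [load 15/21]
  9 → bin 3 (new)  [load 9/21]
  13 → bin 4 (new)  [load 13/21]
  8 → bin 3  [load 17/21]
  14 → bin 5 (new)  [load 14/21]
  18 → bin 6 (new)  [load 18/21]
  6 → bin 2  [load 21/21]
  8 → bin 4  [load 21/21]
6 bins opened.

6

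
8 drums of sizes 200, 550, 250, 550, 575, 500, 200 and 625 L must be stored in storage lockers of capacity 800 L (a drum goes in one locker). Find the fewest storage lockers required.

5

Total = 625 + 575 + 550 + 550 + 500 + 250 + 200 + 200 = 3450 L.
Lower bound: ⌈3450/800⌉ = 5 storage lockers.
A packing using 5 storage lockers:
  locker 1: 625 = 625
  locker 2: 575 + 200 = 775
  locker 3: 550 + 250 = 800
  locker 4: 550 + 200 = 750
  locker 5: 500 = 500
This matches the lower bound, so 5 is optimal.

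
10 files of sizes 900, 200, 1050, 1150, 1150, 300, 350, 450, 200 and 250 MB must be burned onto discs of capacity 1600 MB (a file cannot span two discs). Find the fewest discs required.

4

Total = 1150 + 1150 + 1050 + 900 + 450 + 350 + 300 + 250 + 200 + 200 = 6000 MB.
Lower bound: ⌈6000/1600⌉ = 4 discs.
A packing using 4 discs:
  disc 1: 1150 + 450 = 1600
  disc 2: 1150 + 350 = 1500
  disc 3: 1050 + 300 + 250 = 1600
  disc 4: 900 + 200 + 200 = 1300
This matches the lower bound, so 4 is optimal.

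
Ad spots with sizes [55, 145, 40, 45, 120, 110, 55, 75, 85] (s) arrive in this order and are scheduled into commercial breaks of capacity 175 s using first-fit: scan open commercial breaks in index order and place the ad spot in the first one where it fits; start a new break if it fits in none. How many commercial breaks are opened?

  55 → break 1 (new)  [load 55/175]
  145 → break 2 (new)  [load 145/175]
  40 → break 1  [load 95/175]
  45 → break 1  [load 140/175]
  120 → break 3 (new)  [load 120/175]
  110 → break 4 (new)  [load 110/175]
  55 → break 3  [load 175/175]
  75 → break 5 (new)  [load 75/175]
  85 → break 5  [load 160/175]
5 commercial breaks opened.

5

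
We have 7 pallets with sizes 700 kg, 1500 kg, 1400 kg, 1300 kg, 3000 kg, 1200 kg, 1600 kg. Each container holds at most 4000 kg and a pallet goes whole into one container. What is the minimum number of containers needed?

3

Total = 3000 + 1600 + 1500 + 1400 + 1300 + 1200 + 700 = 10700 kg.
Lower bound: ⌈10700/4000⌉ = 3 containers.
A packing using 3 containers:
  container 1: 3000 + 700 = 3700
  container 2: 1600 + 1500 = 3100
  container 3: 1400 + 1300 + 1200 = 3900
This matches the lower bound, so 3 is optimal.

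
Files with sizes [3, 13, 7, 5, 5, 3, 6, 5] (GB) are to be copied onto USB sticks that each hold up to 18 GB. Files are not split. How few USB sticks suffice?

3

Total = 13 + 7 + 6 + 5 + 5 + 5 + 3 + 3 = 47 GB.
Lower bound: ⌈47/18⌉ = 3 USB sticks.
A packing using 3 USB sticks:
  USB stick 1: 13 + 5 = 18
  USB stick 2: 7 + 6 + 5 = 18
  USB stick 3: 5 + 3 + 3 = 11
This matches the lower bound, so 3 is optimal.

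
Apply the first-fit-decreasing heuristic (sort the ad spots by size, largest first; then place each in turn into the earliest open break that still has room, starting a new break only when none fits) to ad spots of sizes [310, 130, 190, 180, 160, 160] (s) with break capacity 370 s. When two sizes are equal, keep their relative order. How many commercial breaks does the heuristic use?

4

Sorted descending: 310, 190, 180, 160, 160, 130.
  310 → break 1 (new)  [load 310/370]
  190 → break 2 (new)  [load 190/370]
  180 → break 2  [load 370/370]
  160 → break 3 (new)  [load 160/370]
  160 → break 3  [load 320/370]
  130 → break 4 (new)  [load 130/370]
4 commercial breaks opened.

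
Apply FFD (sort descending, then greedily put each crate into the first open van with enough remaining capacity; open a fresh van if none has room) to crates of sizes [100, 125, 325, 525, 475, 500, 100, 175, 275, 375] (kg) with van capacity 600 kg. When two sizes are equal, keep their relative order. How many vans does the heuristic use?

Sorted descending: 525, 500, 475, 375, 325, 275, 175, 125, 100, 100.
  525 → van 1 (new)  [load 525/600]
  500 → van 2 (new)  [load 500/600]
  475 → van 3 (new)  [load 475/600]
  375 → van 4 (new)  [load 375/600]
  325 → van 5 (new)  [load 325/600]
  275 → van 5  [load 600/600]
  175 → van 4  [load 550/600]
  125 → van 3  [load 600/600]
  100 → van 2  [load 600/600]
  100 → van 6 (new)  [load 100/600]
6 vans opened.

6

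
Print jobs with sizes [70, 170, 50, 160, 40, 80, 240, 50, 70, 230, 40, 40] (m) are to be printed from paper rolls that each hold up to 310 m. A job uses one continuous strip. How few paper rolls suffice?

4

Total = 240 + 230 + 170 + 160 + 80 + 70 + 70 + 50 + 50 + 40 + 40 + 40 = 1240 m.
Lower bound: ⌈1240/310⌉ = 4 paper rolls.
A packing using 4 paper rolls:
  roll 1: 240 + 70 = 310
  roll 2: 230 + 80 = 310
  roll 3: 170 + 50 + 50 + 40 = 310
  roll 4: 160 + 70 + 40 + 40 = 310
This matches the lower bound, so 4 is optimal.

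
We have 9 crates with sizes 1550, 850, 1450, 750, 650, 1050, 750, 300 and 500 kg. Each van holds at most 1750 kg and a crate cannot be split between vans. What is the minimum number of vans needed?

Total = 1550 + 1450 + 1050 + 850 + 750 + 750 + 650 + 500 + 300 = 7850 kg.
Lower bound: ⌈7850/1750⌉ = 5 vans.
A packing using 5 vans:
  van 1: 1550 = 1550
  van 2: 1450 + 300 = 1750
  van 3: 1050 + 650 = 1700
  van 4: 850 + 750 = 1600
  van 5: 750 + 500 = 1250
This matches the lower bound, so 5 is optimal.

5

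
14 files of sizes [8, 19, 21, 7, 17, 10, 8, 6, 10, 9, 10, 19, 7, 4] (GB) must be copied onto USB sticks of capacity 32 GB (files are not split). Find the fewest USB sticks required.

5

Total = 21 + 19 + 19 + 17 + 10 + 10 + 10 + 9 + 8 + 8 + 7 + 7 + 6 + 4 = 155 GB.
Lower bound: ⌈155/32⌉ = 5 USB sticks.
A packing using 5 USB sticks:
  USB stick 1: 21 + 10 = 31
  USB stick 2: 19 + 10 = 29
  USB stick 3: 19 + 7 + 6 = 32
  USB stick 4: 17 + 10 + 4 = 31
  USB stick 5: 9 + 8 + 8 + 7 = 32
This matches the lower bound, so 5 is optimal.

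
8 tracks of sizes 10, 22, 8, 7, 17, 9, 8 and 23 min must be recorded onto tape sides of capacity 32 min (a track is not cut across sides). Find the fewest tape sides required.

Total = 23 + 22 + 17 + 10 + 9 + 8 + 8 + 7 = 104 min.
Lower bound: ⌈104/32⌉ = 4 tape sides.
A packing using 4 tape sides:
  side 1: 23 + 9 = 32
  side 2: 22 + 10 = 32
  side 3: 17 + 8 + 7 = 32
  side 4: 8 = 8
This matches the lower bound, so 4 is optimal.

4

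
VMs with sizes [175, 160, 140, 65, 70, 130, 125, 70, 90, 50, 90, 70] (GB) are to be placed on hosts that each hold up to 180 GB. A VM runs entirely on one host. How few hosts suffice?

8

Total = 175 + 160 + 140 + 130 + 125 + 90 + 90 + 70 + 70 + 70 + 65 + 50 = 1235 GB.
Lower bound: ⌈1235/180⌉ = 7 hosts.
A packing using 8 hosts:
  host 1: 175 = 175
  host 2: 160 = 160
  host 3: 140 = 140
  host 4: 130 + 50 = 180
  host 5: 125 = 125
  host 6: 90 + 90 = 180
  host 7: 70 + 70 = 140
  host 8: 70 + 65 = 135
No arrangement into 7 hosts stays within capacity, so 8 is optimal.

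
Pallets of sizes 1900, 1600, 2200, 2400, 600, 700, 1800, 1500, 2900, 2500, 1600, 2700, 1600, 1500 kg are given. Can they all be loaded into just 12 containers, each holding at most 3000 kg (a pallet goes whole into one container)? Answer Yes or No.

Yes

A valid assignment using 11 containers:
  container 1: 2900 = 2900
  container 2: 2700 = 2700
  container 3: 2500 = 2500
  container 4: 2400 + 600 = 3000
  container 5: 2200 + 700 = 2900
  container 6: 1900 = 1900
  container 7: 1800 = 1800
  container 8: 1600 = 1600
  container 9: 1600 = 1600
  container 10: 1600 = 1600
  container 11: 1500 + 1500 = 3000
That uses only 11 ≤ 12, so 12 containers are enough.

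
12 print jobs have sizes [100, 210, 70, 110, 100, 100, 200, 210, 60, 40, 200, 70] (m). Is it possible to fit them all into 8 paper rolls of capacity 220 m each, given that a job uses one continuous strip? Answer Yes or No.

Yes

A valid assignment using 8 paper rolls:
  roll 1: 210 = 210
  roll 2: 210 = 210
  roll 3: 200 = 200
  roll 4: 200 = 200
  roll 5: 110 + 100 = 210
  roll 6: 100 + 100 = 200
  roll 7: 70 + 70 + 60 = 200
  roll 8: 40 = 40
Every load is within 220 m, so 8 paper rolls suffice.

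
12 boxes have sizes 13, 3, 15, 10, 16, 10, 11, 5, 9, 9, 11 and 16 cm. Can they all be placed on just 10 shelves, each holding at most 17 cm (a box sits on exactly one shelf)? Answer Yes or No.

A valid assignment using 10 shelves:
  shelf 1: 16 = 16
  shelf 2: 16 = 16
  shelf 3: 15 = 15
  shelf 4: 13 + 3 = 16
  shelf 5: 11 + 5 = 16
  shelf 6: 11 = 11
  shelf 7: 10 = 10
  shelf 8: 10 = 10
  shelf 9: 9 = 9
  shelf 10: 9 = 9
Every load is within 17 cm, so 10 shelves suffice.

Yes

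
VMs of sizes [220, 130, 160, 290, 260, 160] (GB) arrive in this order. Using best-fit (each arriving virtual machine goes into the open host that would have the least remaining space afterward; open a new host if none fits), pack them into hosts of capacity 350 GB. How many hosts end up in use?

4

  220 → host 1 (new)  [load 220/350]
  130 → host 1  [load 350/350]
  160 → host 2 (new)  [load 160/350]
  290 → host 3 (new)  [load 290/350]
  260 → host 4 (new)  [load 260/350]
  160 → host 2  [load 320/350]
4 hosts opened.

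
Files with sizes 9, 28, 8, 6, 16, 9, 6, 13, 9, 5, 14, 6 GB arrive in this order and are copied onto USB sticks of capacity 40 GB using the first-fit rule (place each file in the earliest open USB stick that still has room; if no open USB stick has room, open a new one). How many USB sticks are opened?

4

  9 → USB stick 1 (new)  [load 9/40]
  28 → USB stick 1  [load 37/40]
  8 → USB stick 2 (new)  [load 8/40]
  6 → USB stick 2  [load 14/40]
  16 → USB stick 2  [load 30/40]
  9 → USB stick 2  [load 39/40]
  6 → USB stick 3 (new)  [load 6/40]
  13 → USB stick 3  [load 19/40]
  9 → USB stick 3  [load 28/40]
  5 → USB stick 3  [load 33/40]
  14 → USB stick 4 (new)  [load 14/40]
  6 → USB stick 3  [load 39/40]
4 USB sticks opened.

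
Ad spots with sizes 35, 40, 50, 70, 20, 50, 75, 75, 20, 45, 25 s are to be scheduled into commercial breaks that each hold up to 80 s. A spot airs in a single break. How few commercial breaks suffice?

Total = 75 + 75 + 70 + 50 + 50 + 45 + 40 + 35 + 25 + 20 + 20 = 505 s.
Lower bound: ⌈505/80⌉ = 7 commercial breaks.
A packing using 7 commercial breaks:
  break 1: 75 = 75
  break 2: 75 = 75
  break 3: 70 = 70
  break 4: 50 + 25 = 75
  break 5: 50 + 20 = 70
  break 6: 45 + 35 = 80
  break 7: 40 + 20 = 60
This matches the lower bound, so 7 is optimal.

7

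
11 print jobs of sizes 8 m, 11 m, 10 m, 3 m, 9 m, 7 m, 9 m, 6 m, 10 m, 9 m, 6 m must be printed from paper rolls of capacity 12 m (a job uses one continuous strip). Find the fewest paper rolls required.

9

Total = 11 + 10 + 10 + 9 + 9 + 9 + 8 + 7 + 6 + 6 + 3 = 88 m.
Lower bound: ⌈88/12⌉ = 8 paper rolls.
A packing using 9 paper rolls:
  roll 1: 11 = 11
  roll 2: 10 = 10
  roll 3: 10 = 10
  roll 4: 9 + 3 = 12
  roll 5: 9 = 9
  roll 6: 9 = 9
  roll 7: 8 = 8
  roll 8: 7 = 7
  roll 9: 6 + 6 = 12
No arrangement into 8 paper rolls stays within capacity, so 9 is optimal.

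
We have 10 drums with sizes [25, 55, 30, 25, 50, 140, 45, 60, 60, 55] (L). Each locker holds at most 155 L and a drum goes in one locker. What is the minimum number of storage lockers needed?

Total = 140 + 60 + 60 + 55 + 55 + 50 + 45 + 30 + 25 + 25 = 545 L.
Lower bound: ⌈545/155⌉ = 4 storage lockers.
A packing using 4 storage lockers:
  locker 1: 140 = 140
  locker 2: 60 + 60 + 30 = 150
  locker 3: 55 + 55 + 45 = 155
  locker 4: 50 + 25 + 25 = 100
This matches the lower bound, so 4 is optimal.

4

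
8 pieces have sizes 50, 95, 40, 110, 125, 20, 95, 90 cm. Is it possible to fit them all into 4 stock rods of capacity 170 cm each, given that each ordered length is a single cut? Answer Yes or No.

No

Total = 625 cm; ⌈625/170⌉ = 4.
5 pieces each exceed half the capacity and cannot share a stock rod, forcing at least 5 stock rods.
At least 5 stock rods are required, but only 4 are allowed.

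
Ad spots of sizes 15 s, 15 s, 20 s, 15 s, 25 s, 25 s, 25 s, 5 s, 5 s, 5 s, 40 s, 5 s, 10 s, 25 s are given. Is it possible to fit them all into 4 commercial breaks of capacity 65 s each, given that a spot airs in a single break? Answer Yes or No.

Yes

A valid assignment using 4 commercial breaks:
  break 1: 40 + 25 = 65
  break 2: 25 + 25 + 15 = 65
  break 3: 25 + 20 + 15 + 5 = 65
  break 4: 15 + 10 + 5 + 5 + 5 = 40
Every load is within 65 s, so 4 commercial breaks suffice.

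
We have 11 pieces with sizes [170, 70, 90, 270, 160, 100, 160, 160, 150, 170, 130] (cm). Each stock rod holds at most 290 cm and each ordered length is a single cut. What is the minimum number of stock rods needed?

Total = 270 + 170 + 170 + 160 + 160 + 160 + 150 + 130 + 100 + 90 + 70 = 1630 cm.
Lower bound: ⌈1630/290⌉ = 6 stock rods.
Also, 7 pieces each exceed 145 cm, and no two of those can share a stock rod, so at least 7 stock rods are needed.
A packing using 7 stock rods:
  stock rod 1: 270 = 270
  stock rod 2: 170 + 100 = 270
  stock rod 3: 170 + 90 = 260
  stock rod 4: 160 + 130 = 290
  stock rod 5: 160 + 70 = 230
  stock rod 6: 160 = 160
  stock rod 7: 150 = 150
This matches the lower bound, so 7 is optimal.

7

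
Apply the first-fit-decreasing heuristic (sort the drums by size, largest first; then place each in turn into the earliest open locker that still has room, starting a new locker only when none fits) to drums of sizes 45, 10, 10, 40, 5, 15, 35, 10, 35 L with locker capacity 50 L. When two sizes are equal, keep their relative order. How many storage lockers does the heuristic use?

Sorted descending: 45, 40, 35, 35, 15, 10, 10, 10, 5.
  45 → locker 1 (new)  [load 45/50]
  40 → locker 2 (new)  [load 40/50]
  35 → locker 3 (new)  [load 35/50]
  35 → locker 4 (new)  [load 35/50]
  15 → locker 3  [load 50/50]
  10 → locker 2  [load 50/50]
  10 → locker 4  [load 45/50]
  10 → locker 5 (new)  [load 10/50]
  5 → locker 1  [load 50/50]
5 storage lockers opened.

5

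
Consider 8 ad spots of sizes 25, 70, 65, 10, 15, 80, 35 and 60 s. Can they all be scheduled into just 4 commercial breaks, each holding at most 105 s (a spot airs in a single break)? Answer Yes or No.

Yes

A valid assignment using 4 commercial breaks:
  break 1: 80 + 25 = 105
  break 2: 70 + 35 = 105
  break 3: 65 + 15 + 10 = 90
  break 4: 60 = 60
Every load is within 105 s, so 4 commercial breaks suffice.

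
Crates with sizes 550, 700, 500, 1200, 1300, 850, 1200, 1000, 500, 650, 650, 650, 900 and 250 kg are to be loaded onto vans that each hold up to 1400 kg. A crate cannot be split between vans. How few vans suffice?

Total = 1300 + 1200 + 1200 + 1000 + 900 + 850 + 700 + 650 + 650 + 650 + 550 + 500 + 500 + 250 = 10900 kg.
Lower bound: ⌈10900/1400⌉ = 8 vans.
A packing using 9 vans:
  van 1: 1300 = 1300
  van 2: 1200 = 1200
  van 3: 1200 = 1200
  van 4: 1000 + 250 = 1250
  van 5: 900 + 500 = 1400
  van 6: 850 + 550 = 1400
  van 7: 700 + 650 = 1350
  van 8: 650 + 650 = 1300
  van 9: 500 = 500
No arrangement into 8 vans stays within capacity, so 9 is optimal.

9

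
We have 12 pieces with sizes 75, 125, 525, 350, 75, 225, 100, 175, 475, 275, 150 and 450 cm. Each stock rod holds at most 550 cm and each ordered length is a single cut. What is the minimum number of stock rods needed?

Total = 525 + 475 + 450 + 350 + 275 + 225 + 175 + 150 + 125 + 100 + 75 + 75 = 3000 cm.
Lower bound: ⌈3000/550⌉ = 6 stock rods.
A packing using 6 stock rods:
  stock rod 1: 525 = 525
  stock rod 2: 475 + 75 = 550
  stock rod 3: 450 + 100 = 550
  stock rod 4: 350 + 175 = 525
  stock rod 5: 275 + 225 = 500
  stock rod 6: 150 + 125 + 75 = 350
This matches the lower bound, so 6 is optimal.

6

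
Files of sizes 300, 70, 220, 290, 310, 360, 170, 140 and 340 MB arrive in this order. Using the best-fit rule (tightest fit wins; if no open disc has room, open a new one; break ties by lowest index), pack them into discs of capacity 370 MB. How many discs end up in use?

7

  300 → disc 1 (new)  [load 300/370]
  70 → disc 1  [load 370/370]
  220 → disc 2 (new)  [load 220/370]
  290 → disc 3 (new)  [load 290/370]
  310 → disc 4 (new)  [load 310/370]
  360 → disc 5 (new)  [load 360/370]
  170 → disc 6 (new)  [load 170/370]
  140 → disc 2  [load 360/370]
  340 → disc 7 (new)  [load 340/370]
7 discs opened.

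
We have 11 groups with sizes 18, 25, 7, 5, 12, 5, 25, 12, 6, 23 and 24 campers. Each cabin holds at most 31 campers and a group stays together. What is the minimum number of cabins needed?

6

Total = 25 + 25 + 24 + 23 + 18 + 12 + 12 + 7 + 6 + 5 + 5 = 162 campers.
Lower bound: ⌈162/31⌉ = 6 cabins.
A packing using 6 cabins:
  cabin 1: 25 + 6 = 31
  cabin 2: 25 + 5 = 30
  cabin 3: 24 + 7 = 31
  cabin 4: 23 + 5 = 28
  cabin 5: 18 + 12 = 30
  cabin 6: 12 = 12
This matches the lower bound, so 6 is optimal.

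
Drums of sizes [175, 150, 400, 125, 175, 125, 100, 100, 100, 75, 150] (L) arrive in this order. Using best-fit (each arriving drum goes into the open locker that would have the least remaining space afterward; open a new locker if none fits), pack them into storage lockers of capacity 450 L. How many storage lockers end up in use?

  175 → locker 1 (new)  [load 175/450]
  150 → locker 1  [load 325/450]
  400 → locker 2 (new)  [load 400/450]
  125 → locker 1  [load 450/450]
  175 → locker 3 (new)  [load 175/450]
  125 → locker 3  [load 300/450]
  100 → locker 3  [load 400/450]
  100 → locker 4 (new)  [load 100/450]
  100 → locker 4  [load 200/450]
  75 → locker 4  [load 275/450]
  150 → locker 4  [load 425/450]
4 storage lockers opened.

4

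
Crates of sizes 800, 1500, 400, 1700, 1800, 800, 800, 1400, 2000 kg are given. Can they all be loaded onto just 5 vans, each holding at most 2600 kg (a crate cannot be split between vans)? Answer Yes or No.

Yes

A valid assignment using 5 vans:
  van 1: 2000 + 400 = 2400
  van 2: 1800 + 800 = 2600
  van 3: 1700 + 800 = 2500
  van 4: 1500 + 800 = 2300
  van 5: 1400 = 1400
Every load is within 2600 kg, so 5 vans suffice.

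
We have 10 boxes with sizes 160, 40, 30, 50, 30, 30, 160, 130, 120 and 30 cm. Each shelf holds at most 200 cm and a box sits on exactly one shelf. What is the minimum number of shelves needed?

Total = 160 + 160 + 130 + 120 + 50 + 40 + 30 + 30 + 30 + 30 = 780 cm.
Lower bound: ⌈780/200⌉ = 4 shelves.
A packing using 4 shelves:
  shelf 1: 160 + 40 = 200
  shelf 2: 160 + 30 = 190
  shelf 3: 130 + 30 + 30 = 190
  shelf 4: 120 + 50 + 30 = 200
This matches the lower bound, so 4 is optimal.

4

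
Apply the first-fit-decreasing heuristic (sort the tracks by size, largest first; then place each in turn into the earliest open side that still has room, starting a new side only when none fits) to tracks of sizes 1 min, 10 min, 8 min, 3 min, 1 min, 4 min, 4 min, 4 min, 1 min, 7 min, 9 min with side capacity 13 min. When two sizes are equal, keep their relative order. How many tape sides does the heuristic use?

Sorted descending: 10, 9, 8, 7, 4, 4, 4, 3, 1, 1, 1.
  10 → side 1 (new)  [load 10/13]
  9 → side 2 (new)  [load 9/13]
  8 → side 3 (new)  [load 8/13]
  7 → side 4 (new)  [load 7/13]
  4 → side 2  [load 13/13]
  4 → side 3  [load 12/13]
  4 → side 4  [load 11/13]
  3 → side 1  [load 13/13]
  1 → side 3  [load 13/13]
  1 → side 4  [load 12/13]
  1 → side 4  [load 13/13]
4 tape sides opened.

4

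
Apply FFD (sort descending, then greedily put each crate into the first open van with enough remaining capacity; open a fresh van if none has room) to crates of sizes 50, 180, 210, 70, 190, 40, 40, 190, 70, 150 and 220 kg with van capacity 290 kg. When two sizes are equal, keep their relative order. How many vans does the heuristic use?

Sorted descending: 220, 210, 190, 190, 180, 150, 70, 70, 50, 40, 40.
  220 → van 1 (new)  [load 220/290]
  210 → van 2 (new)  [load 210/290]
  190 → van 3 (new)  [load 190/290]
  190 → van 4 (new)  [load 190/290]
  180 → van 5 (new)  [load 180/290]
  150 → van 6 (new)  [load 150/290]
  70 → van 1  [load 290/290]
  70 → van 2  [load 280/290]
  50 → van 3  [load 240/290]
  40 → van 3  [load 280/290]
  40 → van 4  [load 230/290]
6 vans opened.

6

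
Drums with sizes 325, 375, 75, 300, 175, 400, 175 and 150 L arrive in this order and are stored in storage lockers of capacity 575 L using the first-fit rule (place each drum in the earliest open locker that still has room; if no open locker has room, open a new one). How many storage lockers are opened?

  325 → locker 1 (new)  [load 325/575]
  375 → locker 2 (new)  [load 375/575]
  75 → locker 1  [load 400/575]
  300 → locker 3 (new)  [load 300/575]
  175 → locker 1  [load 575/575]
  400 → locker 4 (new)  [load 400/575]
  175 → locker 2  [load 550/575]
  150 → locker 3  [load 450/575]
4 storage lockers opened.

4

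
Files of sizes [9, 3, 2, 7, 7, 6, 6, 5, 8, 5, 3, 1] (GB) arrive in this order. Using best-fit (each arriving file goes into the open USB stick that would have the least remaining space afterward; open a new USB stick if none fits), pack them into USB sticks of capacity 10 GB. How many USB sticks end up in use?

  9 → USB stick 1 (new)  [load 9/10]
  3 → USB stick 2 (new)  [load 3/10]
  2 → USB stick 2  [load 5/10]
  7 → USB stick 3 (new)  [load 7/10]
  7 → USB stick 4 (new)  [load 7/10]
  6 → USB stick 5 (new)  [load 6/10]
  6 → USB stick 6 (new)  [load 6/10]
  5 → USB stick 2  [load 10/10]
  8 → USB stick 7 (new)  [load 8/10]
  5 → USB stick 8 (new)  [load 5/10]
  3 → USB stick 3  [load 10/10]
  1 → USB stick 1  [load 10/10]
8 USB sticks opened.

8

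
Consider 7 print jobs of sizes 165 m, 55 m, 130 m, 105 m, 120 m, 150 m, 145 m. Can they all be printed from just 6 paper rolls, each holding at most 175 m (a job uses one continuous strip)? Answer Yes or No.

A valid assignment using 6 paper rolls:
  roll 1: 165 = 165
  roll 2: 150 = 150
  roll 3: 145 = 145
  roll 4: 130 = 130
  roll 5: 120 + 55 = 175
  roll 6: 105 = 105
Every load is within 175 m, so 6 paper rolls suffice.

Yes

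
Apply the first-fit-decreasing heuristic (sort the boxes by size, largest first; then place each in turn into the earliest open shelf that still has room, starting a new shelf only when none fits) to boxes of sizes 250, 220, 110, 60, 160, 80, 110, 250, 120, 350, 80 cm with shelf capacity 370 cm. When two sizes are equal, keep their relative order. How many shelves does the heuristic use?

Sorted descending: 350, 250, 250, 220, 160, 120, 110, 110, 80, 80, 60.
  350 → shelf 1 (new)  [load 350/370]
  250 → shelf 2 (new)  [load 250/370]
  250 → shelf 3 (new)  [load 250/370]
  220 → shelf 4 (new)  [load 220/370]
  160 → shelf 5 (new)  [load 160/370]
  120 → shelf 2  [load 370/370]
  110 → shelf 3  [load 360/370]
  110 → shelf 4  [load 330/370]
  80 → shelf 5  [load 240/370]
  80 → shelf 5  [load 320/370]
  60 → shelf 6 (new)  [load 60/370]
6 shelves opened.

6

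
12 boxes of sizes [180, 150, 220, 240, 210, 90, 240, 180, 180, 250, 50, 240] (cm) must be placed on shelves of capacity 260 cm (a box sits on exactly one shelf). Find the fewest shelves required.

10

Total = 250 + 240 + 240 + 240 + 220 + 210 + 180 + 180 + 180 + 150 + 90 + 50 = 2230 cm.
Lower bound: ⌈2230/260⌉ = 9 shelves.
Also, 10 boxes each exceed 130 cm, and no two of those can share a shelf, so at least 10 shelves are needed.
A packing using 10 shelves:
  shelf 1: 250 = 250
  shelf 2: 240 = 240
  shelf 3: 240 = 240
  shelf 4: 240 = 240
  shelf 5: 220 = 220
  shelf 6: 210 + 50 = 260
  shelf 7: 180 = 180
  shelf 8: 180 = 180
  shelf 9: 180 = 180
  shelf 10: 150 + 90 = 240
This matches the lower bound, so 10 is optimal.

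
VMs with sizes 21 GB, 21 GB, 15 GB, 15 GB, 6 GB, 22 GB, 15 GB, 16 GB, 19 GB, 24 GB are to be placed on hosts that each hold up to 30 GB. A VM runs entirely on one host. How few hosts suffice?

Total = 24 + 22 + 21 + 21 + 19 + 16 + 15 + 15 + 15 + 6 = 174 GB.
Lower bound: ⌈174/30⌉ = 6 hosts.
A packing using 8 hosts:
  host 1: 24 + 6 = 30
  host 2: 22 = 22
  host 3: 21 = 21
  host 4: 21 = 21
  host 5: 19 = 19
  host 6: 16 = 16
  host 7: 15 + 15 = 30
  host 8: 15 = 15
No arrangement into 7 hosts stays within capacity, so 8 is optimal.

8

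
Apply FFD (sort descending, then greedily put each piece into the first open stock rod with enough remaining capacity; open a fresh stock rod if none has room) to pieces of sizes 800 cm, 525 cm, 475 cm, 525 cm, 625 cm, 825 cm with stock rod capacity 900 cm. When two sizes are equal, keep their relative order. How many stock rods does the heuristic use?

6

Sorted descending: 825, 800, 625, 525, 525, 475.
  825 → stock rod 1 (new)  [load 825/900]
  800 → stock rod 2 (new)  [load 800/900]
  625 → stock rod 3 (new)  [load 625/900]
  525 → stock rod 4 (new)  [load 525/900]
  525 → stock rod 5 (new)  [load 525/900]
  475 → stock rod 6 (new)  [load 475/900]
6 stock rods opened.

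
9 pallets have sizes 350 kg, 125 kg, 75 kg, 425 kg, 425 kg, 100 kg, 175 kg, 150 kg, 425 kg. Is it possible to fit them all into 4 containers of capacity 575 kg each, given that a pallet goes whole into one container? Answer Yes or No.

No

Total = 2250 kg; ⌈2250/575⌉ = 4.
The bound of 4 does not rule out 4, but exhaustive search shows no assignment into 4 containers of capacity 575 kg exists — the minimum is 5.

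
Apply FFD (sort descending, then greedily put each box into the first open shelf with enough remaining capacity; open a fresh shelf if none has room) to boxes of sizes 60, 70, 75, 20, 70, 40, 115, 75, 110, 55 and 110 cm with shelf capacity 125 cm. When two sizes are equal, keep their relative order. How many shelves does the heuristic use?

Sorted descending: 115, 110, 110, 75, 75, 70, 70, 60, 55, 40, 20.
  115 → shelf 1 (new)  [load 115/125]
  110 → shelf 2 (new)  [load 110/125]
  110 → shelf 3 (new)  [load 110/125]
  75 → shelf 4 (new)  [load 75/125]
  75 → shelf 5 (new)  [load 75/125]
  70 → shelf 6 (new)  [load 70/125]
  70 → shelf 7 (new)  [load 70/125]
  60 → shelf 8 (new)  [load 60/125]
  55 → shelf 6  [load 125/125]
  40 → shelf 4  [load 115/125]
  20 → shelf 5  [load 95/125]
8 shelves opened.

8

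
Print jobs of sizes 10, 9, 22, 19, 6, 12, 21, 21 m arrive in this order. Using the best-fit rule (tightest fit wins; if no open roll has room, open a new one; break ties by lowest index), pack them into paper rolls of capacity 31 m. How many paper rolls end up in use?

  10 → roll 1 (new)  [load 10/31]
  9 → roll 1  [load 19/31]
  22 → roll 2 (new)  [load 22/31]
  19 → roll 3 (new)  [load 19/31]
  6 → roll 2  [load 28/31]
  12 → roll 1  [load 31/31]
  21 → roll 4 (new)  [load 21/31]
  21 → roll 5 (new)  [load 21/31]
5 paper rolls opened.

5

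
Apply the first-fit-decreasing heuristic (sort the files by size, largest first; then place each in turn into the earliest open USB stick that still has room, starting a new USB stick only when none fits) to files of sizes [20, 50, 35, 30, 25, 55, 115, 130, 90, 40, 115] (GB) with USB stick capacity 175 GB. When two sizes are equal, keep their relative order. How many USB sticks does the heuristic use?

5

Sorted descending: 130, 115, 115, 90, 55, 50, 40, 35, 30, 25, 20.
  130 → USB stick 1 (new)  [load 130/175]
  115 → USB stick 2 (new)  [load 115/175]
  115 → USB stick 3 (new)  [load 115/175]
  90 → USB stick 4 (new)  [load 90/175]
  55 → USB stick 2  [load 170/175]
  50 → USB stick 3  [load 165/175]
  40 → USB stick 1  [load 170/175]
  35 → USB stick 4  [load 125/175]
  30 → USB stick 4  [load 155/175]
  25 → USB stick 5 (new)  [load 25/175]
  20 → USB stick 4  [load 175/175]
5 USB sticks opened.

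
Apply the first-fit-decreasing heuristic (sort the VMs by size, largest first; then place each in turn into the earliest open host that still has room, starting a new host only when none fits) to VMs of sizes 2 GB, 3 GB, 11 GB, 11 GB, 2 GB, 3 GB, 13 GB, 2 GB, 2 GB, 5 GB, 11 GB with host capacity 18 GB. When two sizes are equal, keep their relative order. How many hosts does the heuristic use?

Sorted descending: 13, 11, 11, 11, 5, 3, 3, 2, 2, 2, 2.
  13 → host 1 (new)  [load 13/18]
  11 → host 2 (new)  [load 11/18]
  11 → host 3 (new)  [load 11/18]
  11 → host 4 (new)  [load 11/18]
  5 → host 1  [load 18/18]
  3 → host 2  [load 14/18]
  3 → host 2  [load 17/18]
  2 → host 3  [load 13/18]
  2 → host 3  [load 15/18]
  2 → host 3  [load 17/18]
  2 → host 4  [load 13/18]
4 hosts opened.

4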